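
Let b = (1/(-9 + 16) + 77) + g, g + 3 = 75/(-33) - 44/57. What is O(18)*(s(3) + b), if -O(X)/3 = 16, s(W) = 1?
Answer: -5063024/1463 ≈ -3460.7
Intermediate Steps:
O(X) = -48 (O(X) = -3*16 = -48)
g = -3790/627 (g = -3 + (75/(-33) - 44/57) = -3 + (75*(-1/33) - 44*1/57) = -3 + (-25/11 - 44/57) = -3 - 1909/627 = -3790/627 ≈ -6.0447)
b = 312050/4389 (b = (1/(-9 + 16) + 77) - 3790/627 = (1/7 + 77) - 3790/627 = (⅐ + 77) - 3790/627 = 540/7 - 3790/627 = 312050/4389 ≈ 71.098)
O(18)*(s(3) + b) = -48*(1 + 312050/4389) = -48*316439/4389 = -5063024/1463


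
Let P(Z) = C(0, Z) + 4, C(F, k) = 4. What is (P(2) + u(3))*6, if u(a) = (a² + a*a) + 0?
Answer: 156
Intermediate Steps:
u(a) = 2*a² (u(a) = (a² + a²) + 0 = 2*a² + 0 = 2*a²)
P(Z) = 8 (P(Z) = 4 + 4 = 8)
(P(2) + u(3))*6 = (8 + 2*3²)*6 = (8 + 2*9)*6 = (8 + 18)*6 = 26*6 = 156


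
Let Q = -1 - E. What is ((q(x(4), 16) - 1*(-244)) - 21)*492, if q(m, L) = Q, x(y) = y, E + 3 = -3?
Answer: 112176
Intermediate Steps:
E = -6 (E = -3 - 3 = -6)
Q = 5 (Q = -1 - 1*(-6) = -1 + 6 = 5)
q(m, L) = 5
((q(x(4), 16) - 1*(-244)) - 21)*492 = ((5 - 1*(-244)) - 21)*492 = ((5 + 244) - 21)*492 = (249 - 21)*492 = 228*492 = 112176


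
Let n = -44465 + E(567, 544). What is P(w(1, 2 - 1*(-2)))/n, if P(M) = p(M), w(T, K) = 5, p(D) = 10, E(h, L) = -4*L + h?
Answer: -5/23037 ≈ -0.00021704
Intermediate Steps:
E(h, L) = h - 4*L
P(M) = 10
n = -46074 (n = -44465 + (567 - 4*544) = -44465 + (567 - 2176) = -44465 - 1609 = -46074)
P(w(1, 2 - 1*(-2)))/n = 10/(-46074) = 10*(-1/46074) = -5/23037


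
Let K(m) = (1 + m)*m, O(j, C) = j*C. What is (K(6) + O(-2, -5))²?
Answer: 2704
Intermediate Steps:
O(j, C) = C*j
K(m) = m*(1 + m)
(K(6) + O(-2, -5))² = (6*(1 + 6) - 5*(-2))² = (6*7 + 10)² = (42 + 10)² = 52² = 2704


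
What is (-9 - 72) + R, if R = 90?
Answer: 9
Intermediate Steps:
(-9 - 72) + R = (-9 - 72) + 90 = -81 + 90 = 9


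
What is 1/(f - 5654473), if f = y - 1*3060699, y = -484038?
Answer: -1/9199210 ≈ -1.0870e-7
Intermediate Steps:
f = -3544737 (f = -484038 - 1*3060699 = -484038 - 3060699 = -3544737)
1/(f - 5654473) = 1/(-3544737 - 5654473) = 1/(-9199210) = -1/9199210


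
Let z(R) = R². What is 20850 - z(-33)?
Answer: 19761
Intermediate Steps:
20850 - z(-33) = 20850 - 1*(-33)² = 20850 - 1*1089 = 20850 - 1089 = 19761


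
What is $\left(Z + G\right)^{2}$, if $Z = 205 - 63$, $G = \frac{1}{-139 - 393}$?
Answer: $\frac{5706744849}{283024} \approx 20163.0$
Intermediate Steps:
$G = - \frac{1}{532}$ ($G = \frac{1}{-532} = - \frac{1}{532} \approx -0.0018797$)
$Z = 142$
$\left(Z + G\right)^{2} = \left(142 - \frac{1}{532}\right)^{2} = \left(\frac{75543}{532}\right)^{2} = \frac{5706744849}{283024}$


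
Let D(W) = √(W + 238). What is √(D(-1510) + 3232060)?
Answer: √(3232060 + 2*I*√318) ≈ 1797.8 + 0.01*I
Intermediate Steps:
D(W) = √(238 + W)
√(D(-1510) + 3232060) = √(√(238 - 1510) + 3232060) = √(√(-1272) + 3232060) = √(2*I*√318 + 3232060) = √(3232060 + 2*I*√318)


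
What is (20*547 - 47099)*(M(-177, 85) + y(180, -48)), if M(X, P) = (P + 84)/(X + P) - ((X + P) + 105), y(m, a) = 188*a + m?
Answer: 29470055067/92 ≈ 3.2033e+8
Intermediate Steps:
y(m, a) = m + 188*a
M(X, P) = -105 - P - X + (84 + P)/(P + X) (M(X, P) = (84 + P)/(P + X) - ((P + X) + 105) = (84 + P)/(P + X) - (105 + P + X) = (84 + P)/(P + X) + (-105 - P - X) = -105 - P - X + (84 + P)/(P + X))
(20*547 - 47099)*(M(-177, 85) + y(180, -48)) = (20*547 - 47099)*((84 - 1*85² - 1*(-177)² - 105*(-177) - 104*85 - 2*85*(-177))/(85 - 177) + (180 + 188*(-48))) = (10940 - 47099)*((84 - 1*7225 - 1*31329 + 18585 - 8840 + 30090)/(-92) + (180 - 9024)) = -36159*(-(84 - 7225 - 31329 + 18585 - 8840 + 30090)/92 - 8844) = -36159*(-1/92*1365 - 8844) = -36159*(-1365/92 - 8844) = -36159*(-815013/92) = 29470055067/92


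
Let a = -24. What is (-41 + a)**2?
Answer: 4225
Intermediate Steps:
(-41 + a)**2 = (-41 - 24)**2 = (-65)**2 = 4225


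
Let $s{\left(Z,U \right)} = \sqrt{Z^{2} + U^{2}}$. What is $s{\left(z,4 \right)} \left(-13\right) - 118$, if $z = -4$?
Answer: $-118 - 52 \sqrt{2} \approx -191.54$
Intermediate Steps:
$s{\left(Z,U \right)} = \sqrt{U^{2} + Z^{2}}$
$s{\left(z,4 \right)} \left(-13\right) - 118 = \sqrt{4^{2} + \left(-4\right)^{2}} \left(-13\right) - 118 = \sqrt{16 + 16} \left(-13\right) - 118 = \sqrt{32} \left(-13\right) - 118 = 4 \sqrt{2} \left(-13\right) - 118 = - 52 \sqrt{2} - 118 = -118 - 52 \sqrt{2}$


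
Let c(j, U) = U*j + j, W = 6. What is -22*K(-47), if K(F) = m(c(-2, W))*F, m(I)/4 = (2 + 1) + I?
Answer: -45496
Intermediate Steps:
c(j, U) = j + U*j
m(I) = 12 + 4*I (m(I) = 4*((2 + 1) + I) = 4*(3 + I) = 12 + 4*I)
K(F) = -44*F (K(F) = (12 + 4*(-2*(1 + 6)))*F = (12 + 4*(-2*7))*F = (12 + 4*(-14))*F = (12 - 56)*F = -44*F)
-22*K(-47) = -(-968)*(-47) = -22*2068 = -45496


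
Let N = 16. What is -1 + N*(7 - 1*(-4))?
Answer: 175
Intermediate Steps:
-1 + N*(7 - 1*(-4)) = -1 + 16*(7 - 1*(-4)) = -1 + 16*(7 + 4) = -1 + 16*11 = -1 + 176 = 175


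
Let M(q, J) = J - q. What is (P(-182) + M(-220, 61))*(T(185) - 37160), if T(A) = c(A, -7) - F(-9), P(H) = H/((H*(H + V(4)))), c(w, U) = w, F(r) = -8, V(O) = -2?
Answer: -1911304801/184 ≈ -1.0388e+7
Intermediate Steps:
P(H) = 1/(-2 + H) (P(H) = H/((H*(H - 2))) = H/((H*(-2 + H))) = H*(1/(H*(-2 + H))) = 1/(-2 + H))
T(A) = 8 + A (T(A) = A - 1*(-8) = A + 8 = 8 + A)
(P(-182) + M(-220, 61))*(T(185) - 37160) = (1/(-2 - 182) + (61 - 1*(-220)))*((8 + 185) - 37160) = (1/(-184) + (61 + 220))*(193 - 37160) = (-1/184 + 281)*(-36967) = (51703/184)*(-36967) = -1911304801/184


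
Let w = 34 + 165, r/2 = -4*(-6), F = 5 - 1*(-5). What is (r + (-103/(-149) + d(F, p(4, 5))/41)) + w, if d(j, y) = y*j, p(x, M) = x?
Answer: 1519106/6109 ≈ 248.67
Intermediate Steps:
F = 10 (F = 5 + 5 = 10)
d(j, y) = j*y
r = 48 (r = 2*(-4*(-6)) = 2*24 = 48)
w = 199
(r + (-103/(-149) + d(F, p(4, 5))/41)) + w = (48 + (-103/(-149) + (10*4)/41)) + 199 = (48 + (-103*(-1/149) + 40*(1/41))) + 199 = (48 + (103/149 + 40/41)) + 199 = (48 + 10183/6109) + 199 = 303415/6109 + 199 = 1519106/6109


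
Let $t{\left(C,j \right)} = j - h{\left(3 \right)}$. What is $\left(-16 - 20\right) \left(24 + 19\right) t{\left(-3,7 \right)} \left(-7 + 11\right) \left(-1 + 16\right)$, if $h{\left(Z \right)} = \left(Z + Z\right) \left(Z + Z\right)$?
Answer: $2693520$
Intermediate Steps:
$h{\left(Z \right)} = 4 Z^{2}$ ($h{\left(Z \right)} = 2 Z 2 Z = 4 Z^{2}$)
$t{\left(C,j \right)} = -36 + j$ ($t{\left(C,j \right)} = j - 4 \cdot 3^{2} = j - 4 \cdot 9 = j - 36 = -36 + j$)
$\left(-16 - 20\right) \left(24 + 19\right) t{\left(-3,7 \right)} \left(-7 + 11\right) \left(-1 + 16\right) = \left(-16 - 20\right) \left(24 + 19\right) \left(-36 + 7\right) \left(-7 + 11\right) \left(-1 + 16\right) = \left(-36\right) 43 \left(-29\right) 4 \cdot 15 = \left(-1548\right) \left(-29\right) 60 = 44892 \cdot 60 = 2693520$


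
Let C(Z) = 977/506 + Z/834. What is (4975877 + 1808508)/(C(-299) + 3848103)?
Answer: 715759401885/405978880484 ≈ 1.7630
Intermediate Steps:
C(Z) = 977/506 + Z/834 (C(Z) = 977*(1/506) + Z*(1/834) = 977/506 + Z/834)
(4975877 + 1808508)/(C(-299) + 3848103) = (4975877 + 1808508)/((977/506 + (1/834)*(-299)) + 3848103) = 6784385/((977/506 - 299/834) + 3848103) = 6784385/(165881/105501 + 3848103) = 6784385/(405978880484/105501) = 6784385*(105501/405978880484) = 715759401885/405978880484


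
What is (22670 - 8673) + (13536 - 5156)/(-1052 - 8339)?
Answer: 131437447/9391 ≈ 13996.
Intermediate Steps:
(22670 - 8673) + (13536 - 5156)/(-1052 - 8339) = 13997 + 8380/(-9391) = 13997 + 8380*(-1/9391) = 13997 - 8380/9391 = 131437447/9391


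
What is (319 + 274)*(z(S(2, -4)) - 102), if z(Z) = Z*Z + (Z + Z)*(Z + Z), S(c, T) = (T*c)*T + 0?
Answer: 2975674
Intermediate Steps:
S(c, T) = c*T**2 (S(c, T) = c*T**2 + 0 = c*T**2)
z(Z) = 5*Z**2 (z(Z) = Z**2 + (2*Z)*(2*Z) = Z**2 + 4*Z**2 = 5*Z**2)
(319 + 274)*(z(S(2, -4)) - 102) = (319 + 274)*(5*(2*(-4)**2)**2 - 102) = 593*(5*(2*16)**2 - 102) = 593*(5*32**2 - 102) = 593*(5*1024 - 102) = 593*(5120 - 102) = 593*5018 = 2975674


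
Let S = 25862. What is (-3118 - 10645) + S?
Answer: 12099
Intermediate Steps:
(-3118 - 10645) + S = (-3118 - 10645) + 25862 = -13763 + 25862 = 12099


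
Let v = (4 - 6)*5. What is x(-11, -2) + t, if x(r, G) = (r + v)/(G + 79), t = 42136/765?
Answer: 461201/8415 ≈ 54.807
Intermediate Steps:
t = 42136/765 (t = 42136*(1/765) = 42136/765 ≈ 55.080)
v = -10 (v = -2*5 = -10)
x(r, G) = (-10 + r)/(79 + G) (x(r, G) = (r - 10)/(G + 79) = (-10 + r)/(79 + G))
x(-11, -2) + t = (-10 - 11)/(79 - 2) + 42136/765 = -21/77 + 42136/765 = (1/77)*(-21) + 42136/765 = -3/11 + 42136/765 = 461201/8415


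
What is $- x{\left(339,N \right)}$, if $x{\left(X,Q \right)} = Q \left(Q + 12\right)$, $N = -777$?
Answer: $-594405$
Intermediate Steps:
$x{\left(X,Q \right)} = Q \left(12 + Q\right)$
$- x{\left(339,N \right)} = - \left(-777\right) \left(12 - 777\right) = - \left(-777\right) \left(-765\right) = \left(-1\right) 594405 = -594405$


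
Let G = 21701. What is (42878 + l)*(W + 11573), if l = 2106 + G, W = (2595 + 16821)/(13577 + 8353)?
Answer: 564189122687/731 ≈ 7.7180e+8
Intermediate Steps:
W = 3236/3655 (W = 19416/21930 = 19416*(1/21930) = 3236/3655 ≈ 0.88536)
l = 23807 (l = 2106 + 21701 = 23807)
(42878 + l)*(W + 11573) = (42878 + 23807)*(3236/3655 + 11573) = 66685*(42302551/3655) = 564189122687/731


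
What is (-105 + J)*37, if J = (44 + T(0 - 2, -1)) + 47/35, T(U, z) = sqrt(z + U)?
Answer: -77256/35 + 37*I*sqrt(3) ≈ -2207.3 + 64.086*I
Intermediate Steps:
T(U, z) = sqrt(U + z)
J = 1587/35 + I*sqrt(3) (J = (44 + sqrt((0 - 2) - 1)) + 47/35 = (44 + sqrt(-2 - 1)) + 47*(1/35) = (44 + sqrt(-3)) + 47/35 = (44 + I*sqrt(3)) + 47/35 = 1587/35 + I*sqrt(3) ≈ 45.343 + 1.732*I)
(-105 + J)*37 = (-105 + (1587/35 + I*sqrt(3)))*37 = (-2088/35 + I*sqrt(3))*37 = -77256/35 + 37*I*sqrt(3)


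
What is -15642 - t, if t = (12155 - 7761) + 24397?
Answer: -44433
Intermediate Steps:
t = 28791 (t = 4394 + 24397 = 28791)
-15642 - t = -15642 - 1*28791 = -15642 - 28791 = -44433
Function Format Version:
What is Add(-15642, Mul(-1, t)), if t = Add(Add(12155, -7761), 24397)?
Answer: -44433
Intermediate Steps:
t = 28791 (t = Add(4394, 24397) = 28791)
Add(-15642, Mul(-1, t)) = Add(-15642, Mul(-1, 28791)) = Add(-15642, -28791) = -44433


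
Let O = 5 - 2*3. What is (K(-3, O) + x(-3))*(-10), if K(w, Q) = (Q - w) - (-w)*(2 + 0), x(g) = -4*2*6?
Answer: 520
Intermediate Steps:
O = -1 (O = 5 - 1*6 = 5 - 6 = -1)
x(g) = -48 (x(g) = -8*6 = -48)
K(w, Q) = Q + w (K(w, Q) = (Q - w) - (-w)*2 = (Q - w) - (-2)*w = (Q - w) + 2*w = Q + w)
(K(-3, O) + x(-3))*(-10) = ((-1 - 3) - 48)*(-10) = (-4 - 48)*(-10) = -52*(-10) = 520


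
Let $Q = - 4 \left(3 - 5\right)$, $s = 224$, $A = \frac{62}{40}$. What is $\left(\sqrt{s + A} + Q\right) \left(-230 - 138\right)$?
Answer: $-2944 - \frac{184 \sqrt{22555}}{5} \approx -8470.8$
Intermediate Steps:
$A = \frac{31}{20}$ ($A = 62 \cdot \frac{1}{40} = \frac{31}{20} \approx 1.55$)
$Q = 8$ ($Q = \left(-4\right) \left(-2\right) = 8$)
$\left(\sqrt{s + A} + Q\right) \left(-230 - 138\right) = \left(\sqrt{224 + \frac{31}{20}} + 8\right) \left(-230 - 138\right) = \left(\sqrt{\frac{4511}{20}} + 8\right) \left(-368\right) = \left(\frac{\sqrt{22555}}{10} + 8\right) \left(-368\right) = \left(8 + \frac{\sqrt{22555}}{10}\right) \left(-368\right) = -2944 - \frac{184 \sqrt{22555}}{5}$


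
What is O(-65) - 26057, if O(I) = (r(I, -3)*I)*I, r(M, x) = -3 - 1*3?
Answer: -51407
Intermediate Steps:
r(M, x) = -6 (r(M, x) = -3 - 3 = -6)
O(I) = -6*I² (O(I) = (-6*I)*I = -6*I²)
O(-65) - 26057 = -6*(-65)² - 26057 = -6*4225 - 26057 = -25350 - 26057 = -51407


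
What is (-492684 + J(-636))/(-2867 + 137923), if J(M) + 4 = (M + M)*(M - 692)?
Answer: 74783/8441 ≈ 8.8595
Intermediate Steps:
J(M) = -4 + 2*M*(-692 + M) (J(M) = -4 + (M + M)*(M - 692) = -4 + (2*M)*(-692 + M) = -4 + 2*M*(-692 + M))
(-492684 + J(-636))/(-2867 + 137923) = (-492684 + (-4 - 1384*(-636) + 2*(-636)²))/(-2867 + 137923) = (-492684 + (-4 + 880224 + 2*404496))/135056 = (-492684 + (-4 + 880224 + 808992))*(1/135056) = (-492684 + 1689212)*(1/135056) = 1196528*(1/135056) = 74783/8441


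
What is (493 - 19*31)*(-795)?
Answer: 76320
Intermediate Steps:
(493 - 19*31)*(-795) = (493 - 589)*(-795) = -96*(-795) = 76320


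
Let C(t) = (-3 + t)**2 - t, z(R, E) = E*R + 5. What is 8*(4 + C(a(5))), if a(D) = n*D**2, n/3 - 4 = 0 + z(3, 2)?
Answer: 10062104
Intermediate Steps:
z(R, E) = 5 + E*R
n = 45 (n = 12 + 3*(0 + (5 + 2*3)) = 12 + 3*(0 + (5 + 6)) = 12 + 3*(0 + 11) = 12 + 3*11 = 12 + 33 = 45)
a(D) = 45*D**2
8*(4 + C(a(5))) = 8*(4 + ((-3 + 45*5**2)**2 - 45*5**2)) = 8*(4 + ((-3 + 45*25)**2 - 45*25)) = 8*(4 + ((-3 + 1125)**2 - 1*1125)) = 8*(4 + (1122**2 - 1125)) = 8*(4 + (1258884 - 1125)) = 8*(4 + 1257759) = 8*1257763 = 10062104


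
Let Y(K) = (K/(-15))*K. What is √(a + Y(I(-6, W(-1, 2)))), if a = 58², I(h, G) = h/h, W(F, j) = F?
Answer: √756885/15 ≈ 57.999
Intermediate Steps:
I(h, G) = 1
Y(K) = -K²/15 (Y(K) = (K*(-1/15))*K = (-K/15)*K = -K²/15)
a = 3364
√(a + Y(I(-6, W(-1, 2)))) = √(3364 - 1/15*1²) = √(3364 - 1/15*1) = √(3364 - 1/15) = √(50459/15) = √756885/15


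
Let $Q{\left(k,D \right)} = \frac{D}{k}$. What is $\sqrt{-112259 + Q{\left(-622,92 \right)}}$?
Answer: $\frac{i \sqrt{10857817045}}{311} \approx 335.05 i$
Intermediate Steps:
$\sqrt{-112259 + Q{\left(-622,92 \right)}} = \sqrt{-112259 + \frac{92}{-622}} = \sqrt{-112259 + 92 \left(- \frac{1}{622}\right)} = \sqrt{-112259 - \frac{46}{311}} = \sqrt{- \frac{34912595}{311}} = \frac{i \sqrt{10857817045}}{311}$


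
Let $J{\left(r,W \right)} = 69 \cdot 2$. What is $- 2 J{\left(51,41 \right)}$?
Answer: $-276$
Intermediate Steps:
$J{\left(r,W \right)} = 138$
$- 2 J{\left(51,41 \right)} = \left(-2\right) 138 = -276$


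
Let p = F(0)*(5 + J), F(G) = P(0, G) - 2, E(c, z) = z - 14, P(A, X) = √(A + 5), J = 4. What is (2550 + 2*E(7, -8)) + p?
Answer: 2488 + 9*√5 ≈ 2508.1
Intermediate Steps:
P(A, X) = √(5 + A)
E(c, z) = -14 + z
F(G) = -2 + √5 (F(G) = √(5 + 0) - 2 = √5 - 2 = -2 + √5)
p = -18 + 9*√5 (p = (-2 + √5)*(5 + 4) = (-2 + √5)*9 = -18 + 9*√5 ≈ 2.1246)
(2550 + 2*E(7, -8)) + p = (2550 + 2*(-14 - 8)) + (-18 + 9*√5) = (2550 + 2*(-22)) + (-18 + 9*√5) = (2550 - 44) + (-18 + 9*√5) = 2506 + (-18 + 9*√5) = 2488 + 9*√5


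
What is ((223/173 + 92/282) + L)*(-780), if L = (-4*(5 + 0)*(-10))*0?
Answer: -10244260/8131 ≈ -1259.9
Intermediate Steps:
L = 0 (L = (-4*5*(-10))*0 = -20*(-10)*0 = 200*0 = 0)
((223/173 + 92/282) + L)*(-780) = ((223/173 + 92/282) + 0)*(-780) = ((223*(1/173) + 92*(1/282)) + 0)*(-780) = ((223/173 + 46/141) + 0)*(-780) = (39401/24393 + 0)*(-780) = (39401/24393)*(-780) = -10244260/8131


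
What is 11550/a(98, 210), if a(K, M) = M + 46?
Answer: 5775/128 ≈ 45.117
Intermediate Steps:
a(K, M) = 46 + M
11550/a(98, 210) = 11550/(46 + 210) = 11550/256 = 11550*(1/256) = 5775/128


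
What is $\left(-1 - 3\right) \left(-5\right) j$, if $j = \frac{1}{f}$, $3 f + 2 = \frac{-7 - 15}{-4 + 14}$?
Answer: $- \frac{100}{7} \approx -14.286$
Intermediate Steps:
$f = - \frac{7}{5}$ ($f = - \frac{2}{3} + \frac{\left(-7 - 15\right) \frac{1}{-4 + 14}}{3} = - \frac{2}{3} + \frac{\left(-22\right) \frac{1}{10}}{3} = - \frac{2}{3} + \frac{1}{3} \left(- \frac{11}{5}\right) = - \frac{2}{3} - \frac{11}{15} = - \frac{7}{5} \approx -1.4$)
$j = - \frac{5}{7}$ ($j = \frac{1}{- \frac{7}{5}} = - \frac{5}{7} \approx -0.71429$)
$\left(-1 - 3\right) \left(-5\right) j = \left(-1 - 3\right) \left(-5\right) \left(- \frac{5}{7}\right) = \left(-4\right) \left(-5\right) \left(- \frac{5}{7}\right) = 20 \left(- \frac{5}{7}\right) = - \frac{100}{7}$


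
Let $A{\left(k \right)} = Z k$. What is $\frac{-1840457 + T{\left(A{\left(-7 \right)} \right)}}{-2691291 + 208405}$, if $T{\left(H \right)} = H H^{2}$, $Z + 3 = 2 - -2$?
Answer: $\frac{920400}{1241443} \approx 0.74139$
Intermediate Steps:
$Z = 1$ ($Z = -3 + \left(2 - -2\right) = -3 + \left(2 + 2\right) = -3 + 4 = 1$)
$A{\left(k \right)} = k$ ($A{\left(k \right)} = 1 k = k$)
$T{\left(H \right)} = H^{3}$
$\frac{-1840457 + T{\left(A{\left(-7 \right)} \right)}}{-2691291 + 208405} = \frac{-1840457 + \left(-7\right)^{3}}{-2691291 + 208405} = \frac{-1840457 - 343}{-2482886} = \left(-1840800\right) \left(- \frac{1}{2482886}\right) = \frac{920400}{1241443}$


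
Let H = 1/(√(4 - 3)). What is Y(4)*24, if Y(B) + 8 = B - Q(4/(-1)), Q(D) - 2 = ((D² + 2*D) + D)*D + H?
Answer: 216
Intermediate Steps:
H = 1 (H = 1/(√1) = 1/1 = 1)
Q(D) = 3 + D*(D² + 3*D) (Q(D) = 2 + (((D² + 2*D) + D)*D + 1) = 2 + ((D² + 3*D)*D + 1) = 2 + (D*(D² + 3*D) + 1) = 2 + (1 + D*(D² + 3*D)) = 3 + D*(D² + 3*D))
Y(B) = 5 + B (Y(B) = -8 + (B - (3 + (4/(-1))³ + 3*(4/(-1))²)) = -8 + (B - (3 + (4*(-1))³ + 3*(4*(-1))²)) = -8 + (B - (3 + (-4)³ + 3*(-4)²)) = -8 + (B - (3 - 64 + 3*16)) = -8 + (B - (3 - 64 + 48)) = -8 + (B - 1*(-13)) = -8 + (B + 13) = -8 + (13 + B) = 5 + B)
Y(4)*24 = (5 + 4)*24 = 9*24 = 216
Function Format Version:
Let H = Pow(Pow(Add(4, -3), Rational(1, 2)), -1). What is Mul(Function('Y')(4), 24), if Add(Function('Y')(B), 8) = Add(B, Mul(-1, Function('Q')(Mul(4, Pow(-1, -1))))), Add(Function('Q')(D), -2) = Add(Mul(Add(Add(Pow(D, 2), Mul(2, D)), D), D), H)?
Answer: 216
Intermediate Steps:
H = 1 (H = Pow(Pow(1, Rational(1, 2)), -1) = Pow(1, -1) = 1)
Function('Q')(D) = Add(3, Mul(D, Add(Pow(D, 2), Mul(3, D)))) (Function('Q')(D) = Add(2, Add(Mul(Add(Add(Pow(D, 2), Mul(2, D)), D), D), 1)) = Add(2, Add(Mul(Add(Pow(D, 2), Mul(3, D)), D), 1)) = Add(2, Add(Mul(D, Add(Pow(D, 2), Mul(3, D))), 1)) = Add(2, Add(1, Mul(D, Add(Pow(D, 2), Mul(3, D))))) = Add(3, Mul(D, Add(Pow(D, 2), Mul(3, D)))))
Function('Y')(B) = Add(5, B) (Function('Y')(B) = Add(-8, Add(B, Mul(-1, Add(3, Pow(Mul(4, Pow(-1, -1)), 3), Mul(3, Pow(Mul(4, Pow(-1, -1)), 2)))))) = Add(-8, Add(B, Mul(-1, Add(3, Pow(Mul(4, -1), 3), Mul(3, Pow(Mul(4, -1), 2)))))) = Add(-8, Add(B, Mul(-1, Add(3, Pow(-4, 3), Mul(3, Pow(-4, 2)))))) = Add(-8, Add(B, Mul(-1, Add(3, -64, Mul(3, 16))))) = Add(-8, Add(B, Mul(-1, Add(3, -64, 48)))) = Add(-8, Add(B, Mul(-1, -13))) = Add(-8, Add(B, 13)) = Add(-8, Add(13, B)) = Add(5, B))
Mul(Function('Y')(4), 24) = Mul(Add(5, 4), 24) = Mul(9, 24) = 216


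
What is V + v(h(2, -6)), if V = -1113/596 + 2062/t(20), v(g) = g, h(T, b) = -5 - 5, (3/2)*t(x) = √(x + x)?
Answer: -7073/596 + 3093*√10/20 ≈ 477.18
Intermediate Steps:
t(x) = 2*√2*√x/3 (t(x) = 2*√(x + x)/3 = 2*√(2*x)/3 = 2*(√2*√x)/3 = 2*√2*√x/3)
h(T, b) = -10
V = -1113/596 + 3093*√10/20 (V = -1113/596 + 2062/((2*√2*√20/3)) = -1113*1/596 + 2062/((2*√2*(2*√5)/3)) = -1113/596 + 2062/((4*√10/3)) = -1113/596 + 2062*(3*√10/40) = -1113/596 + 3093*√10/20 ≈ 487.18)
V + v(h(2, -6)) = (-1113/596 + 3093*√10/20) - 10 = -7073/596 + 3093*√10/20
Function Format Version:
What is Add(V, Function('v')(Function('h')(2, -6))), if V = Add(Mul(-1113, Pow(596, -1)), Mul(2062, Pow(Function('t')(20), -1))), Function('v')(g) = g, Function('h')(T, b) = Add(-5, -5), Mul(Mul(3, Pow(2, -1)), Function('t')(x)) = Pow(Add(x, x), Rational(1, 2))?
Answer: Add(Rational(-7073, 596), Mul(Rational(3093, 20), Pow(10, Rational(1, 2)))) ≈ 477.18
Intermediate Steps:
Function('t')(x) = Mul(Rational(2, 3), Pow(2, Rational(1, 2)), Pow(x, Rational(1, 2))) (Function('t')(x) = Mul(Rational(2, 3), Pow(Add(x, x), Rational(1, 2))) = Mul(Rational(2, 3), Pow(Mul(2, x), Rational(1, 2))) = Mul(Rational(2, 3), Mul(Pow(2, Rational(1, 2)), Pow(x, Rational(1, 2)))) = Mul(Rational(2, 3), Pow(2, Rational(1, 2)), Pow(x, Rational(1, 2))))
Function('h')(T, b) = -10
V = Add(Rational(-1113, 596), Mul(Rational(3093, 20), Pow(10, Rational(1, 2)))) (V = Add(Mul(-1113, Pow(596, -1)), Mul(2062, Pow(Mul(Rational(2, 3), Pow(2, Rational(1, 2)), Pow(20, Rational(1, 2))), -1))) = Add(Mul(-1113, Rational(1, 596)), Mul(2062, Pow(Mul(Rational(2, 3), Pow(2, Rational(1, 2)), Mul(2, Pow(5, Rational(1, 2)))), -1))) = Add(Rational(-1113, 596), Mul(2062, Pow(Mul(Rational(4, 3), Pow(10, Rational(1, 2))), -1))) = Add(Rational(-1113, 596), Mul(2062, Mul(Rational(3, 40), Pow(10, Rational(1, 2))))) = Add(Rational(-1113, 596), Mul(Rational(3093, 20), Pow(10, Rational(1, 2)))) ≈ 487.18)
Add(V, Function('v')(Function('h')(2, -6))) = Add(Add(Rational(-1113, 596), Mul(Rational(3093, 20), Pow(10, Rational(1, 2)))), -10) = Add(Rational(-7073, 596), Mul(Rational(3093, 20), Pow(10, Rational(1, 2))))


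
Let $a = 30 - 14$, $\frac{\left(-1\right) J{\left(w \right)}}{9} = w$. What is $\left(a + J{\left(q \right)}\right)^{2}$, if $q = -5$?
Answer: $3721$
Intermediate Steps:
$J{\left(w \right)} = - 9 w$
$a = 16$ ($a = 30 - 14 = 16$)
$\left(a + J{\left(q \right)}\right)^{2} = \left(16 - -45\right)^{2} = \left(16 + 45\right)^{2} = 61^{2} = 3721$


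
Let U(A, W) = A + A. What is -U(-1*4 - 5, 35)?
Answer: 18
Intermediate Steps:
U(A, W) = 2*A
-U(-1*4 - 5, 35) = -2*(-1*4 - 5) = -2*(-4 - 5) = -2*(-9) = -1*(-18) = 18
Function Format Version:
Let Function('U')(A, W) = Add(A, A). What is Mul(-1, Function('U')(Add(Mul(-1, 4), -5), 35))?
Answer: 18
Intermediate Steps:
Function('U')(A, W) = Mul(2, A)
Mul(-1, Function('U')(Add(Mul(-1, 4), -5), 35)) = Mul(-1, Mul(2, Add(Mul(-1, 4), -5))) = Mul(-1, Mul(2, Add(-4, -5))) = Mul(-1, Mul(2, -9)) = Mul(-1, -18) = 18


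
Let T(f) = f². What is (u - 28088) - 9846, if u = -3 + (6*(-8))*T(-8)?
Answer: -41009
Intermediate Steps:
u = -3075 (u = -3 + (6*(-8))*(-8)² = -3 - 48*64 = -3 - 3072 = -3075)
(u - 28088) - 9846 = (-3075 - 28088) - 9846 = -31163 - 9846 = -41009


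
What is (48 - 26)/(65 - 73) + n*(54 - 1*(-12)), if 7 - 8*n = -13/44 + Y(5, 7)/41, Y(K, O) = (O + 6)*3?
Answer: 32531/656 ≈ 49.590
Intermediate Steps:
Y(K, O) = 18 + 3*O (Y(K, O) = (6 + O)*3 = 18 + 3*O)
n = 11445/14432 (n = 7/8 - (-13/44 + (18 + 3*7)/41)/8 = 7/8 - (-13*1/44 + (18 + 21)*(1/41))/8 = 7/8 - (-13/44 + 39*(1/41))/8 = 7/8 - (-13/44 + 39/41)/8 = 7/8 - ⅛*1183/1804 = 7/8 - 1183/14432 = 11445/14432 ≈ 0.79303)
(48 - 26)/(65 - 73) + n*(54 - 1*(-12)) = (48 - 26)/(65 - 73) + 11445*(54 - 1*(-12))/14432 = 22/(-8) + 11445*(54 + 12)/14432 = 22*(-⅛) + (11445/14432)*66 = -11/4 + 34335/656 = 32531/656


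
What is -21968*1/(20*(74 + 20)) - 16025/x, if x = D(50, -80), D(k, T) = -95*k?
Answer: -74221/8930 ≈ -8.3114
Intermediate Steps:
x = -4750 (x = -95*50 = -4750)
-21968*1/(20*(74 + 20)) - 16025/x = -21968*1/(20*(74 + 20)) - 16025/(-4750) = -21968/(20*94) - 16025*(-1/4750) = -21968/1880 + 641/190 = -21968*1/1880 + 641/190 = -2746/235 + 641/190 = -74221/8930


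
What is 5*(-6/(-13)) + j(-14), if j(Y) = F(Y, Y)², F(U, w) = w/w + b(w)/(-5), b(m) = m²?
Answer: 475003/325 ≈ 1461.5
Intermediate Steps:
F(U, w) = 1 - w²/5 (F(U, w) = w/w + w²/(-5) = 1 + w²*(-⅕) = 1 - w²/5)
j(Y) = (1 - Y²/5)²
5*(-6/(-13)) + j(-14) = 5*(-6/(-13)) + (-5 + (-14)²)²/25 = 5*(-6*(-1/13)) + (-5 + 196)²/25 = 5*(6/13) + (1/25)*191² = 30/13 + (1/25)*36481 = 30/13 + 36481/25 = 475003/325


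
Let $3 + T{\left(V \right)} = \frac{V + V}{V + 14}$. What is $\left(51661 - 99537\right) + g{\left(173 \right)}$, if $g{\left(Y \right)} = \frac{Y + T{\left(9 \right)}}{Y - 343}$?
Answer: $- \frac{93599544}{1955} \approx -47877.0$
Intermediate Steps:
$T{\left(V \right)} = -3 + \frac{2 V}{14 + V}$ ($T{\left(V \right)} = -3 + \frac{V + V}{V + 14} = -3 + \frac{2 V}{14 + V}$)
$g{\left(Y \right)} = \frac{- \frac{51}{23} + Y}{-343 + Y}$ ($g{\left(Y \right)} = \frac{Y + \frac{-42 - 9}{14 + 9}}{Y - 343} = \frac{Y + \frac{-42 - 9}{23}}{-343 + Y} = \frac{Y + \frac{1}{23} \left(-51\right)}{-343 + Y} = \frac{Y - \frac{51}{23}}{-343 + Y} = \frac{- \frac{51}{23} + Y}{-343 + Y}$)
$\left(51661 - 99537\right) + g{\left(173 \right)} = \left(51661 - 99537\right) + \frac{- \frac{51}{23} + 173}{-343 + 173} = -47876 + \frac{1}{-170} \cdot \frac{3928}{23} = -47876 - \frac{1964}{1955} = - \frac{93599544}{1955}$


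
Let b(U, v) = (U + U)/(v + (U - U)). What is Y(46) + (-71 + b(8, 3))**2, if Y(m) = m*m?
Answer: 57853/9 ≈ 6428.1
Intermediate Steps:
Y(m) = m**2
b(U, v) = 2*U/v (b(U, v) = (2*U)/(v + 0) = (2*U)/v = 2*U/v)
Y(46) + (-71 + b(8, 3))**2 = 46**2 + (-71 + 2*8/3)**2 = 2116 + (-71 + 2*8*(1/3))**2 = 2116 + (-71 + 16/3)**2 = 2116 + (-197/3)**2 = 2116 + 38809/9 = 57853/9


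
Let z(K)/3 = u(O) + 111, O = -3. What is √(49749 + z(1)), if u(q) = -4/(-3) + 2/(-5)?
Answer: 2*√313030/5 ≈ 223.80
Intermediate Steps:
u(q) = 14/15 (u(q) = -4*(-⅓) + 2*(-⅕) = 4/3 - ⅖ = 14/15)
z(K) = 1679/5 (z(K) = 3*(14/15 + 111) = 3*(1679/15) = 1679/5)
√(49749 + z(1)) = √(49749 + 1679/5) = √(250424/5) = 2*√313030/5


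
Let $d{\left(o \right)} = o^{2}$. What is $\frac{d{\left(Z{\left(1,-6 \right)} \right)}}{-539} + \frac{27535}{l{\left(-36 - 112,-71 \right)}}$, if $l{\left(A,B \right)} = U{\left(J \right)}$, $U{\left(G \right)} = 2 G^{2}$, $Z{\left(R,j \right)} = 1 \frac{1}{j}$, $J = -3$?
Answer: $\frac{3298081}{2156} \approx 1529.7$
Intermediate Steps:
$Z{\left(R,j \right)} = \frac{1}{j}$
$l{\left(A,B \right)} = 18$ ($l{\left(A,B \right)} = 2 \left(-3\right)^{2} = 2 \cdot 9 = 18$)
$\frac{d{\left(Z{\left(1,-6 \right)} \right)}}{-539} + \frac{27535}{l{\left(-36 - 112,-71 \right)}} = \frac{\left(\frac{1}{-6}\right)^{2}}{-539} + \frac{27535}{18} = \left(- \frac{1}{6}\right)^{2} \left(- \frac{1}{539}\right) + 27535 \cdot \frac{1}{18} = \frac{1}{36} \left(- \frac{1}{539}\right) + \frac{27535}{18} = - \frac{1}{19404} + \frac{27535}{18} = \frac{3298081}{2156}$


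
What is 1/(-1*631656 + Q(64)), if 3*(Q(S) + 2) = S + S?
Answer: -3/1894846 ≈ -1.5832e-6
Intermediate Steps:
Q(S) = -2 + 2*S/3 (Q(S) = -2 + (S + S)/3 = -2 + (2*S)/3 = -2 + 2*S/3)
1/(-1*631656 + Q(64)) = 1/(-1*631656 + (-2 + (2/3)*64)) = 1/(-631656 + (-2 + 128/3)) = 1/(-631656 + 122/3) = 1/(-1894846/3) = -3/1894846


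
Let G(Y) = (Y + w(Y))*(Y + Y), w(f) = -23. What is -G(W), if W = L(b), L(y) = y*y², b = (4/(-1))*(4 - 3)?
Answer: -11136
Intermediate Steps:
b = -4 (b = (4*(-1))*1 = -4*1 = -4)
L(y) = y³
W = -64 (W = (-4)³ = -64)
G(Y) = 2*Y*(-23 + Y) (G(Y) = (Y - 23)*(Y + Y) = (-23 + Y)*(2*Y) = 2*Y*(-23 + Y))
-G(W) = -2*(-64)*(-23 - 64) = -2*(-64)*(-87) = -1*11136 = -11136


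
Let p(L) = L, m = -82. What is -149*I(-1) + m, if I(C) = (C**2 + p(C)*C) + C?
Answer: -231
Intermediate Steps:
I(C) = C + 2*C**2 (I(C) = (C**2 + C*C) + C = (C**2 + C**2) + C = 2*C**2 + C = C + 2*C**2)
-149*I(-1) + m = -(-149)*(1 + 2*(-1)) - 82 = -(-149)*(1 - 2) - 82 = -(-149)*(-1) - 82 = -149*1 - 82 = -149 - 82 = -231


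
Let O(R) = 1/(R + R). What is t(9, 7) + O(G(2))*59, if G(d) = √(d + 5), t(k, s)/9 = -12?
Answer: -108 + 59*√7/14 ≈ -96.850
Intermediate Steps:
t(k, s) = -108 (t(k, s) = 9*(-12) = -108)
G(d) = √(5 + d)
O(R) = 1/(2*R)
t(9, 7) + O(G(2))*59 = -108 + (1/(2*(√(5 + 2))))*59 = -108 + (1/(2*(√7)))*59 = -108 + ((√7/7)/2)*59 = -108 + (√7/14)*59 = -108 + 59*√7/14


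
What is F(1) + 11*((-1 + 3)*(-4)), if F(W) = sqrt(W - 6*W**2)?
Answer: -88 + I*sqrt(5) ≈ -88.0 + 2.2361*I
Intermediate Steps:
F(1) + 11*((-1 + 3)*(-4)) = sqrt(1*(1 - 6*1)) + 11*((-1 + 3)*(-4)) = sqrt(1*(1 - 6)) + 11*(2*(-4)) = sqrt(1*(-5)) + 11*(-8) = sqrt(-5) - 88 = I*sqrt(5) - 88 = -88 + I*sqrt(5)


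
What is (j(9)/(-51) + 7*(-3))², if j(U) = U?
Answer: 129600/289 ≈ 448.44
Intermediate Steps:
(j(9)/(-51) + 7*(-3))² = (9/(-51) + 7*(-3))² = (9*(-1/51) - 21)² = (-3/17 - 21)² = (-360/17)² = 129600/289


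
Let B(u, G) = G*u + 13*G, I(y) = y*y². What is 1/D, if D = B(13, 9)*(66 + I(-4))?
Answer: 1/468 ≈ 0.0021368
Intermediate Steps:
I(y) = y³
B(u, G) = 13*G + G*u
D = 468 (D = (9*(13 + 13))*(66 + (-4)³) = (9*26)*(66 - 64) = 234*2 = 468)
1/D = 1/468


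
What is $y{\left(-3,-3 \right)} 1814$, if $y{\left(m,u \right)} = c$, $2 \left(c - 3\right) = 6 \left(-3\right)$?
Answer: $-10884$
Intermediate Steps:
$c = -6$ ($c = 3 + \frac{6 \left(-3\right)}{2} = 3 + \frac{1}{2} \left(-18\right) = 3 - 9 = -6$)
$y{\left(m,u \right)} = -6$
$y{\left(-3,-3 \right)} 1814 = \left(-6\right) 1814 = -10884$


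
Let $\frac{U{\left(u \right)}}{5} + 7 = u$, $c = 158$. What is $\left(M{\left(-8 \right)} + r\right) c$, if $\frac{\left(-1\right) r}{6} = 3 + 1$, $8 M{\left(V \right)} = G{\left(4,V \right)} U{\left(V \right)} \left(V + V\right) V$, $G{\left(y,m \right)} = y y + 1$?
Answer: $-3226992$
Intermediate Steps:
$U{\left(u \right)} = -35 + 5 u$
$G{\left(y,m \right)} = 1 + y^{2}$ ($G{\left(y,m \right)} = y^{2} + 1 = 1 + y^{2}$)
$M{\left(V \right)} = \frac{V^{2} \left(-595 + 85 V\right)}{4}$ ($M{\left(V \right)} = \frac{\left(1 + 4^{2}\right) \left(-35 + 5 V\right) \left(V + V\right) V}{8} = \frac{\left(1 + 16\right) \left(-35 + 5 V\right) 2 V V}{8} = \frac{17 \left(-35 + 5 V\right) 2 V V}{8} = \frac{\left(-595 + 85 V\right) 2 V V}{8} = \frac{2 V \left(-595 + 85 V\right) V}{8} = \frac{2 V^{2} \left(-595 + 85 V\right)}{8} = \frac{V^{2} \left(-595 + 85 V\right)}{4}$)
$r = -24$ ($r = - 6 \left(3 + 1\right) = \left(-6\right) 4 = -24$)
$\left(M{\left(-8 \right)} + r\right) c = \left(\frac{85 \left(-8\right)^{2} \left(-7 - 8\right)}{4} - 24\right) 158 = \left(\frac{85}{4} \cdot 64 \left(-15\right) - 24\right) 158 = \left(-20400 - 24\right) 158 = \left(-20424\right) 158 = -3226992$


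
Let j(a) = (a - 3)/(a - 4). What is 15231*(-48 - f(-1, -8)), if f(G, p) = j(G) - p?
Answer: -4325604/5 ≈ -8.6512e+5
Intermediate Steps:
j(a) = (-3 + a)/(-4 + a)
f(G, p) = -p + (-3 + G)/(-4 + G) (f(G, p) = (-3 + G)/(-4 + G) - p = -p + (-3 + G)/(-4 + G))
15231*(-48 - f(-1, -8)) = 15231*(-48 - (-3 - 1 - 1*(-8)*(-4 - 1))/(-4 - 1)) = 15231*(-48 - (-3 - 1 - 1*(-8)*(-5))/(-5)) = 15231*(-48 - (-1)*(-3 - 1 - 40)/5) = 15231*(-48 - (-1)*(-44)/5) = 15231*(-48 - 1*44/5) = 15231*(-48 - 44/5) = 15231*(-284/5) = -4325604/5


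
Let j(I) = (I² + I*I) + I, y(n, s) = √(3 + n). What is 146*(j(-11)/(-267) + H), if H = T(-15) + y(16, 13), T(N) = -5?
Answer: -76212/89 + 146*√19 ≈ -219.92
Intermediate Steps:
j(I) = I + 2*I² (j(I) = (I² + I²) + I = 2*I² + I = I + 2*I²)
H = -5 + √19 (H = -5 + √(3 + 16) = -5 + √19 ≈ -0.64110)
146*(j(-11)/(-267) + H) = 146*(-11*(1 + 2*(-11))/(-267) + (-5 + √19)) = 146*(-11*(1 - 22)*(-1/267) + (-5 + √19)) = 146*(-11*(-21)*(-1/267) + (-5 + √19)) = 146*(231*(-1/267) + (-5 + √19)) = 146*(-77/89 + (-5 + √19)) = 146*(-522/89 + √19) = -76212/89 + 146*√19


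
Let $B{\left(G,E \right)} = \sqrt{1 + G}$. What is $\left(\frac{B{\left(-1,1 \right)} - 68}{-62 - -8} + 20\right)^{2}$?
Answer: $\frac{329476}{729} \approx 451.96$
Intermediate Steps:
$\left(\frac{B{\left(-1,1 \right)} - 68}{-62 - -8} + 20\right)^{2} = \left(\frac{\sqrt{1 - 1} - 68}{-62 - -8} + 20\right)^{2} = \left(\frac{\sqrt{0} - 68}{-62 + \left(-1 + 9\right)} + 20\right)^{2} = \left(\frac{0 - 68}{-62 + 8} + 20\right)^{2} = \left(- \frac{68}{-54} + 20\right)^{2} = \left(\left(-68\right) \left(- \frac{1}{54}\right) + 20\right)^{2} = \left(\frac{34}{27} + 20\right)^{2} = \left(\frac{574}{27}\right)^{2} = \frac{329476}{729}$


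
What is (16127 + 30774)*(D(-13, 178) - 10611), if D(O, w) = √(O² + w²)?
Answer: -497666511 + 46901*√31853 ≈ -4.8930e+8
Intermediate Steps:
(16127 + 30774)*(D(-13, 178) - 10611) = (16127 + 30774)*(√((-13)² + 178²) - 10611) = 46901*(√(169 + 31684) - 10611) = 46901*(√31853 - 10611) = 46901*(-10611 + √31853) = -497666511 + 46901*√31853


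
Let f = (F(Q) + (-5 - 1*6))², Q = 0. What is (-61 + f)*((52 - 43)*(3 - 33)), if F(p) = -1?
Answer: -22410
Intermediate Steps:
f = 144 (f = (-1 + (-5 - 1*6))² = (-1 + (-5 - 6))² = (-1 - 11)² = (-12)² = 144)
(-61 + f)*((52 - 43)*(3 - 33)) = (-61 + 144)*((52 - 43)*(3 - 33)) = 83*(9*(-30)) = 83*(-270) = -22410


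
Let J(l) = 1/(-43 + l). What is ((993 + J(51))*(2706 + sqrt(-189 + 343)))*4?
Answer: 10749585 + 7945*sqrt(154)/2 ≈ 1.0799e+7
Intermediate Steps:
((993 + J(51))*(2706 + sqrt(-189 + 343)))*4 = ((993 + 1/(-43 + 51))*(2706 + sqrt(-189 + 343)))*4 = ((993 + 1/8)*(2706 + sqrt(154)))*4 = (7945*(2706 + sqrt(154))/8)*4 = (10749585/4 + 7945*sqrt(154)/8)*4 = 10749585 + 7945*sqrt(154)/2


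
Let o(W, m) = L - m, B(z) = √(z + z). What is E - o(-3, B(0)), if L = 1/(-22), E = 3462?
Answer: 76165/22 ≈ 3462.0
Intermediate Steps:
B(z) = √2*√z (B(z) = √(2*z) = √2*√z)
L = -1/22 ≈ -0.045455
o(W, m) = -1/22 - m
E - o(-3, B(0)) = 3462 - (-1/22 - √2*√0) = 3462 - (-1/22 - √2*0) = 3462 - (-1/22 - 1*0) = 3462 - (-1/22 + 0) = 3462 - 1*(-1/22) = 3462 + 1/22 = 76165/22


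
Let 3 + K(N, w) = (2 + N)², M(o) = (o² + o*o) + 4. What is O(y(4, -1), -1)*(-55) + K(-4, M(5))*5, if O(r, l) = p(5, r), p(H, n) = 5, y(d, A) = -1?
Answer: -270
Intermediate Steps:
O(r, l) = 5
M(o) = 4 + 2*o² (M(o) = (o² + o²) + 4 = 2*o² + 4 = 4 + 2*o²)
K(N, w) = -3 + (2 + N)²
O(y(4, -1), -1)*(-55) + K(-4, M(5))*5 = 5*(-55) + (-3 + (2 - 4)²)*5 = -275 + (-3 + (-2)²)*5 = -275 + (-3 + 4)*5 = -275 + 1*5 = -275 + 5 = -270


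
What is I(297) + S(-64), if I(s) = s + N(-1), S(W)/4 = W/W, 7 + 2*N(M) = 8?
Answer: 603/2 ≈ 301.50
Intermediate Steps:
N(M) = 1/2 (N(M) = -7/2 + (1/2)*8 = -7/2 + 4 = 1/2)
S(W) = 4 (S(W) = 4*(W/W) = 4*1 = 4)
I(s) = 1/2 + s (I(s) = s + 1/2 = 1/2 + s)
I(297) + S(-64) = (1/2 + 297) + 4 = 595/2 + 4 = 603/2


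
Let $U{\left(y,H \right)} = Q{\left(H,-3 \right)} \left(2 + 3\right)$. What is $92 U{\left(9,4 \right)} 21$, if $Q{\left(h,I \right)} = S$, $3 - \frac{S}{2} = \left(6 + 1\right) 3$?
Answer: $-347760$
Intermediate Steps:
$S = -36$ ($S = 6 - 2 \left(6 + 1\right) 3 = 6 - 2 \cdot 7 \cdot 3 = 6 - 42 = -36$)
$Q{\left(h,I \right)} = -36$
$U{\left(y,H \right)} = -180$ ($U{\left(y,H \right)} = - 36 \left(2 + 3\right) = \left(-36\right) 5 = -180$)
$92 U{\left(9,4 \right)} 21 = 92 \left(-180\right) 21 = \left(-16560\right) 21 = -347760$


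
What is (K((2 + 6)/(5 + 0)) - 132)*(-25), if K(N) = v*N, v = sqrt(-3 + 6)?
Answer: 3300 - 40*sqrt(3) ≈ 3230.7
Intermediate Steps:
v = sqrt(3) ≈ 1.7320
K(N) = N*sqrt(3) (K(N) = sqrt(3)*N = N*sqrt(3))
(K((2 + 6)/(5 + 0)) - 132)*(-25) = (((2 + 6)/(5 + 0))*sqrt(3) - 132)*(-25) = ((8/5)*sqrt(3) - 132)*(-25) = ((8*(1/5))*sqrt(3) - 132)*(-25) = (8*sqrt(3)/5 - 132)*(-25) = (-132 + 8*sqrt(3)/5)*(-25) = 3300 - 40*sqrt(3)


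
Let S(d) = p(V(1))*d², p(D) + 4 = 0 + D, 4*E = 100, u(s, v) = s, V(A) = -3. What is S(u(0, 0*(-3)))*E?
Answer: 0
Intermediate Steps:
E = 25 (E = (¼)*100 = 25)
p(D) = -4 + D (p(D) = -4 + (0 + D) = -4 + D)
S(d) = -7*d² (S(d) = (-4 - 3)*d² = -7*d²)
S(u(0, 0*(-3)))*E = -7*0²*25 = -7*0*25 = 0*25 = 0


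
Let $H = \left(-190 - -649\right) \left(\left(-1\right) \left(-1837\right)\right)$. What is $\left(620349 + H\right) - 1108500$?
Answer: $355032$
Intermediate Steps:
$H = 843183$ ($H = \left(-190 + 649\right) 1837 = 459 \cdot 1837 = 843183$)
$\left(620349 + H\right) - 1108500 = \left(620349 + 843183\right) - 1108500 = 1463532 - 1108500 = 355032$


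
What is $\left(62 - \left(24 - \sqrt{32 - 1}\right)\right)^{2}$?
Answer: $\left(38 + \sqrt{31}\right)^{2} \approx 1898.2$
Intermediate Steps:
$\left(62 - \left(24 - \sqrt{32 - 1}\right)\right)^{2} = \left(62 - \left(24 - \sqrt{31}\right)\right)^{2} = \left(38 + \sqrt{31}\right)^{2}$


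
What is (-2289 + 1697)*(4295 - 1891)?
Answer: -1423168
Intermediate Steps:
(-2289 + 1697)*(4295 - 1891) = -592*2404 = -1423168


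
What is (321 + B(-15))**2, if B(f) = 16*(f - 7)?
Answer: 961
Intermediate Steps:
B(f) = -112 + 16*f (B(f) = 16*(-7 + f) = -112 + 16*f)
(321 + B(-15))**2 = (321 + (-112 + 16*(-15)))**2 = (321 + (-112 - 240))**2 = (321 - 352)**2 = (-31)**2 = 961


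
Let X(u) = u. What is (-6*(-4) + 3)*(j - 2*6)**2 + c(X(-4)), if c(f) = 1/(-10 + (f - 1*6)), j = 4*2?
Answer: 8639/20 ≈ 431.95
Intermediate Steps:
j = 8
c(f) = 1/(-16 + f) (c(f) = 1/(-10 + (f - 6)) = 1/(-10 + (-6 + f)) = 1/(-16 + f))
(-6*(-4) + 3)*(j - 2*6)**2 + c(X(-4)) = (-6*(-4) + 3)*(8 - 2*6)**2 + 1/(-16 - 4) = (24 + 3)*(8 - 12)**2 + 1/(-20) = 27*(-4)**2 - 1/20 = 27*16 - 1/20 = 432 - 1/20 = 8639/20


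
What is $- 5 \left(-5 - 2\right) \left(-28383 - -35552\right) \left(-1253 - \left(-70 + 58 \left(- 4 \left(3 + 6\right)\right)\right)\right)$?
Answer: $227078075$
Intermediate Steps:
$- 5 \left(-5 - 2\right) \left(-28383 - -35552\right) \left(-1253 - \left(-70 + 58 \left(- 4 \left(3 + 6\right)\right)\right)\right) = \left(-5\right) \left(-7\right) \left(-28383 + 35552\right) \left(-1253 - \left(-70 + 58 \left(\left(-4\right) 9\right)\right)\right) = 35 \cdot 7169 \left(-1253 + \left(70 - -2088\right)\right) = 35 \cdot 7169 \left(-1253 + \left(70 + 2088\right)\right) = 35 \cdot 7169 \left(-1253 + 2158\right) = 35 \cdot 7169 \cdot 905 = 35 \cdot 6487945 = 227078075$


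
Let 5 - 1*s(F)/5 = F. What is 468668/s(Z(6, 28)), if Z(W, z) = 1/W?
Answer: 2812008/145 ≈ 19393.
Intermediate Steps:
s(F) = 25 - 5*F
468668/s(Z(6, 28)) = 468668/(25 - 5/6) = 468668/(25 - 5*⅙) = 468668/(25 - ⅚) = 468668/(145/6) = 468668*(6/145) = 2812008/145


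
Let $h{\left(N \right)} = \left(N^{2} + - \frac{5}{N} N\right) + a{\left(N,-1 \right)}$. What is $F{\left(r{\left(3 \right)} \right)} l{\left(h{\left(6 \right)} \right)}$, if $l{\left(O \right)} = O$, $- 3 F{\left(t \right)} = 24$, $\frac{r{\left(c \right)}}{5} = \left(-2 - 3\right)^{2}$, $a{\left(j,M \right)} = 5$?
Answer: $-288$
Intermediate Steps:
$r{\left(c \right)} = 125$ ($r{\left(c \right)} = 5 \left(-2 - 3\right)^{2} = 5 \left(-5\right)^{2} = 5 \cdot 25 = 125$)
$h{\left(N \right)} = N^{2}$ ($h{\left(N \right)} = \left(N^{2} + - \frac{5}{N} N\right) + 5 = \left(N^{2} - 5\right) + 5 = \left(-5 + N^{2}\right) + 5 = N^{2}$)
$F{\left(t \right)} = -8$ ($F{\left(t \right)} = \left(- \frac{1}{3}\right) 24 = -8$)
$F{\left(r{\left(3 \right)} \right)} l{\left(h{\left(6 \right)} \right)} = - 8 \cdot 6^{2} = \left(-8\right) 36 = -288$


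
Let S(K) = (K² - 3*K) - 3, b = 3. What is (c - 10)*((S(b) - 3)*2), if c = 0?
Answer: 120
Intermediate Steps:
S(K) = -3 + K² - 3*K
(c - 10)*((S(b) - 3)*2) = (0 - 10)*(((-3 + 3² - 3*3) - 3)*2) = -10*((-3 + 9 - 9) - 3)*2 = -10*(-3 - 3)*2 = -(-60)*2 = -10*(-12) = 120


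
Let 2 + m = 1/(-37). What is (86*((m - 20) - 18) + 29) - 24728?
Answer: -1041229/37 ≈ -28141.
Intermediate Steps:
m = -75/37 (m = -2 + 1/(-37) = -2 - 1/37 = -75/37 ≈ -2.0270)
(86*((m - 20) - 18) + 29) - 24728 = (86*((-75/37 - 20) - 18) + 29) - 24728 = (86*(-815/37 - 18) + 29) - 24728 = (86*(-1481/37) + 29) - 24728 = (-127366/37 + 29) - 24728 = -126293/37 - 24728 = -1041229/37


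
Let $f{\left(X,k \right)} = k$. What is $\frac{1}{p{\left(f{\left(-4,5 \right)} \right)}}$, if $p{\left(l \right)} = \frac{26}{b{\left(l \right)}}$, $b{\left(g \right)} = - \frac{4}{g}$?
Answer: $- \frac{2}{65} \approx -0.030769$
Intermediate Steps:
$p{\left(l \right)} = - \frac{13 l}{2}$ ($p{\left(l \right)} = \frac{26}{\left(-4\right) \frac{1}{l}} = 26 \left(- \frac{l}{4}\right) = - \frac{13 l}{2}$)
$\frac{1}{p{\left(f{\left(-4,5 \right)} \right)}} = \frac{1}{\left(- \frac{13}{2}\right) 5} = \frac{1}{- \frac{65}{2}} = - \frac{2}{65}$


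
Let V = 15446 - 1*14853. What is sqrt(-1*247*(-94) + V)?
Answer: sqrt(23811) ≈ 154.31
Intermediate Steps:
V = 593 (V = 15446 - 14853 = 593)
sqrt(-1*247*(-94) + V) = sqrt(-1*247*(-94) + 593) = sqrt(-247*(-94) + 593) = sqrt(23218 + 593) = sqrt(23811)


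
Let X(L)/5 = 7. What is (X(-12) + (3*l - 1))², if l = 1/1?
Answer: 1369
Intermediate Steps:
l = 1
X(L) = 35 (X(L) = 5*7 = 35)
(X(-12) + (3*l - 1))² = (35 + (3*1 - 1))² = (35 + (3 - 1))² = (35 + 2)² = 37² = 1369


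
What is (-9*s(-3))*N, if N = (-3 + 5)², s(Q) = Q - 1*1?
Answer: 144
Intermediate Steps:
s(Q) = -1 + Q (s(Q) = Q - 1 = -1 + Q)
N = 4 (N = 2² = 4)
(-9*s(-3))*N = -9*(-1 - 3)*4 = -9*(-4)*4 = 36*4 = 144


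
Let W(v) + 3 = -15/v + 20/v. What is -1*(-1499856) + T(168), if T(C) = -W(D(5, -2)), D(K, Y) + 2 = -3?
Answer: 1499860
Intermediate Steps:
D(K, Y) = -5 (D(K, Y) = -2 - 3 = -5)
W(v) = -3 + 5/v (W(v) = -3 + (-15/v + 20/v) = -3 + 5/v)
T(C) = 4 (T(C) = -(-3 + 5/(-5)) = -(-3 + 5*(-⅕)) = -(-3 - 1) = -1*(-4) = 4)
-1*(-1499856) + T(168) = -1*(-1499856) + 4 = 1499856 + 4 = 1499860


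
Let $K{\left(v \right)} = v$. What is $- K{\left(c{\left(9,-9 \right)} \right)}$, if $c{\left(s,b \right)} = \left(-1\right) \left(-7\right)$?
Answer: $-7$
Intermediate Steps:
$c{\left(s,b \right)} = 7$
$- K{\left(c{\left(9,-9 \right)} \right)} = \left(-1\right) 7 = -7$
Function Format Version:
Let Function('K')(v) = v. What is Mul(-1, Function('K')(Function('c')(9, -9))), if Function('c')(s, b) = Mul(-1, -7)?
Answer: -7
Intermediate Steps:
Function('c')(s, b) = 7
Mul(-1, Function('K')(Function('c')(9, -9))) = Mul(-1, 7) = -7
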